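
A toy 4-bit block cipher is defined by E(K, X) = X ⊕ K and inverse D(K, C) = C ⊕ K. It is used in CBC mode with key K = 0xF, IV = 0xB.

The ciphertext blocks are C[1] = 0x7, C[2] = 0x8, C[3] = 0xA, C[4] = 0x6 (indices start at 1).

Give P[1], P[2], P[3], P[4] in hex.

P[1] = 0x3, P[2] = 0x0, P[3] = 0xD, P[4] = 0x3

CBC decryption: P_i = D(K, C_i) ⊕ C_{i−1}, with C_{0} = IV.
P[1]: D(K, 0x7) = 0x8; 0x8 ⊕ 0xB = 0x3.
P[2]: D(K, 0x8) = 0x7; 0x7 ⊕ 0x7 = 0x0.
P[3]: D(K, 0xA) = 0x5; 0x5 ⊕ 0x8 = 0xD.
P[4]: D(K, 0x6) = 0x9; 0x9 ⊕ 0xA = 0x3.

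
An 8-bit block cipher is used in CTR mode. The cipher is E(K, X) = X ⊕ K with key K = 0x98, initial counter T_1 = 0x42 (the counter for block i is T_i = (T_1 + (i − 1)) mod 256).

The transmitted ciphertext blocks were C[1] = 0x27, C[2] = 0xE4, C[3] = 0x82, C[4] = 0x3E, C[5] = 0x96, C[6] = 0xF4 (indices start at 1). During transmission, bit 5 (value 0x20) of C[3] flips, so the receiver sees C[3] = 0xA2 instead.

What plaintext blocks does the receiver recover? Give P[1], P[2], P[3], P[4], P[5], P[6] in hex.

CTR decryption: S_i = E(K, T_i) where T_i is the counter for block i; P_i = C_i ⊕ S_i.
Only C[3] changed, to 0xA2. In CTR, a change in C_i flips the same bit in P_i only; the keystream is unaffected. Decrypting the received ciphertext:
P[1]: T = 0x42, S = E(K, T) = 0xDA; 0x27 ⊕ 0xDA = 0xFD.
P[2]: T = 0x43, S = E(K, T) = 0xDB; 0xE4 ⊕ 0xDB = 0x3F.
P[3]: T = 0x44, S = E(K, T) = 0xDC; 0xA2 ⊕ 0xDC = 0x7E.
P[4]: T = 0x45, S = E(K, T) = 0xDD; 0x3E ⊕ 0xDD = 0xE3.
P[5]: T = 0x46, S = E(K, T) = 0xDE; 0x96 ⊕ 0xDE = 0x48.
P[6]: T = 0x47, S = E(K, T) = 0xDF; 0xF4 ⊕ 0xDF = 0x2B.
Blocks that differ from the original plaintext: P[3].

P[1] = 0xFD, P[2] = 0x3F, P[3] = 0x7E, P[4] = 0xE3, P[5] = 0x48, P[6] = 0x2B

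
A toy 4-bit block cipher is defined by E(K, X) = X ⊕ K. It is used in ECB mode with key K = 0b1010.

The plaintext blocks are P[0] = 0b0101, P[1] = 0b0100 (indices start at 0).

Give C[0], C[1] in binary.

ECB encryption: C_i = E(K, P_i).
C[0]: E(K, 0b0101) = 0b1111.
C[1]: E(K, 0b0100) = 0b1110.

C[0] = 0b1111, C[1] = 0b1110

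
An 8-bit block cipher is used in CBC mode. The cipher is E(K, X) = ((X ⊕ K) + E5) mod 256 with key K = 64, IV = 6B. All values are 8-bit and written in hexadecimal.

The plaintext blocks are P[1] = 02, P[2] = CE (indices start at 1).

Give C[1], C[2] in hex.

C[1] = F2, C[2] = 3D

CBC encryption: C_i = E(K, P_i ⊕ C_{i−1}), with C_{0} = IV.
C[1]: P[1] ⊕ 6B = 69; E(K, 69) = F2.
C[2]: P[2] ⊕ F2 = 3C; E(K, 3C) = 3D.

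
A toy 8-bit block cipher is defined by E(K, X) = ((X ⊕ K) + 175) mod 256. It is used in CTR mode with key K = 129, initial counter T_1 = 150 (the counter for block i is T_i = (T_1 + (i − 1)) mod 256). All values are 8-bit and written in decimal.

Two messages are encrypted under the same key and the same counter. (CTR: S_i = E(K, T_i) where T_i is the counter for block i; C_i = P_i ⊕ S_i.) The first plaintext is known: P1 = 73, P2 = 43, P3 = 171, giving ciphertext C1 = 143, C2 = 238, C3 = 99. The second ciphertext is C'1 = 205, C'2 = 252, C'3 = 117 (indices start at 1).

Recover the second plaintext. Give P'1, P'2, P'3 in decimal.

P'1 = 11, P'2 = 57, P'3 = 189

In CTR with a reused counter, both messages share the same keystream S_i, so C_i ⊕ C'_i = P_i ⊕ P'_i and thus P'_i = P_i ⊕ C_i ⊕ C'_i.
P'1: 73 ⊕ 143 ⊕ 205 = 11.
P'2: 43 ⊕ 238 ⊕ 252 = 57.
P'3: 171 ⊕ 99 ⊕ 117 = 189.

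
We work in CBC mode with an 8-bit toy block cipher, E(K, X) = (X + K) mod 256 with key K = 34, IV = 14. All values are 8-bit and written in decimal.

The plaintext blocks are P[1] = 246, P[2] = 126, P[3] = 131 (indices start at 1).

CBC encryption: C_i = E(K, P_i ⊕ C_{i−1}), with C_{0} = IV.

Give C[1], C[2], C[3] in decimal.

C[1]: P[1] ⊕ 14 = 248; E(K, 248) = 26.
C[2]: P[2] ⊕ 26 = 100; E(K, 100) = 134.
C[3]: P[3] ⊕ 134 = 5; E(K, 5) = 39.

C[1] = 26, C[2] = 134, C[3] = 39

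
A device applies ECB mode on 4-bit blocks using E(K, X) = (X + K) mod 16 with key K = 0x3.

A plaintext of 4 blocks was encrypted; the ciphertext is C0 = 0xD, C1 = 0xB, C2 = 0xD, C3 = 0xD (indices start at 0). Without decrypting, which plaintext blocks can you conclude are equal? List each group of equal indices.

P0 = P2 = P3

ECB encrypts each block independently with the same key, so equal ciphertext blocks imply equal plaintext blocks.
C0 = C2 = C3 = 0xD, so P0 = P2 = P3.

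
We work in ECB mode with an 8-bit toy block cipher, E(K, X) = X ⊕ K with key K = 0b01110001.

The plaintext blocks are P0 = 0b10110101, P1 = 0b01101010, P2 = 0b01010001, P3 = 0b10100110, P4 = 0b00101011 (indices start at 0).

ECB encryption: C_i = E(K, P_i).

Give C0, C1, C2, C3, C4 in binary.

C0: E(K, 0b10110101) = 0b11000100.
C1: E(K, 0b01101010) = 0b00011011.
C2: E(K, 0b01010001) = 0b00100000.
C3: E(K, 0b10100110) = 0b11010111.
C4: E(K, 0b00101011) = 0b01011010.

C0 = 0b11000100, C1 = 0b00011011, C2 = 0b00100000, C3 = 0b11010111, C4 = 0b01011010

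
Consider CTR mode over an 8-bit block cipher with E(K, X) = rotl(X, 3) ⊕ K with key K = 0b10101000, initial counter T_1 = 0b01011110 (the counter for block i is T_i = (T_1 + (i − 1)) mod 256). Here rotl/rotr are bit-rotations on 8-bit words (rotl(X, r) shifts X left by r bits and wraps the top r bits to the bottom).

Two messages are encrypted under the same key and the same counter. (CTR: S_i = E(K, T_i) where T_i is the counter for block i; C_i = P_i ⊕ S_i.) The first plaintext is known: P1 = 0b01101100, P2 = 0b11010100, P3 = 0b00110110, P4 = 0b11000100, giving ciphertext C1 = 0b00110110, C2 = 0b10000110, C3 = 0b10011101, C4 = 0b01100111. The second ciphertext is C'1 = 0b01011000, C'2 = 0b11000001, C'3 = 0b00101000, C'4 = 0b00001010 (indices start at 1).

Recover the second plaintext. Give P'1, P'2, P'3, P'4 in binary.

P'1 = 0b00000010, P'2 = 0b10010011, P'3 = 0b10000011, P'4 = 0b10101001

In CTR with a reused counter, both messages share the same keystream S_i, so C_i ⊕ C'_i = P_i ⊕ P'_i and thus P'_i = P_i ⊕ C_i ⊕ C'_i.
P'1: 0b01101100 ⊕ 0b00110110 ⊕ 0b01011000 = 0b00000010.
P'2: 0b11010100 ⊕ 0b10000110 ⊕ 0b11000001 = 0b10010011.
P'3: 0b00110110 ⊕ 0b10011101 ⊕ 0b00101000 = 0b10000011.
P'4: 0b11000100 ⊕ 0b01100111 ⊕ 0b00001010 = 0b10101001.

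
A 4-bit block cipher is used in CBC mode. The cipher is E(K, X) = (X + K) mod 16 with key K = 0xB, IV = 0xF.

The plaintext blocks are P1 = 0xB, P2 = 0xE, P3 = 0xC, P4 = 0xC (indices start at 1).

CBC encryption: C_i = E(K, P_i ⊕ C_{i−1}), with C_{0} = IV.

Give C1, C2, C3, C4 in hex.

C1: P1 ⊕ 0xF = 0x4; E(K, 0x4) = 0xF.
C2: P2 ⊕ 0xF = 0x1; E(K, 0x1) = 0xC.
C3: P3 ⊕ 0xC = 0x0; E(K, 0x0) = 0xB.
C4: P4 ⊕ 0xB = 0x7; E(K, 0x7) = 0x2.

C1 = 0xF, C2 = 0xC, C3 = 0xB, C4 = 0x2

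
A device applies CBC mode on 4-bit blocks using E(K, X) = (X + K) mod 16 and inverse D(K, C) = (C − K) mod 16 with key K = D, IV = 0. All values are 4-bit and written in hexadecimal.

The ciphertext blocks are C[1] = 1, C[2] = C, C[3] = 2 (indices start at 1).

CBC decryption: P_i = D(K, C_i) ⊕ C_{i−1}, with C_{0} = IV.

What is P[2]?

P[2] = E

P[2]: D(K, C) = F; F ⊕ 1 = E.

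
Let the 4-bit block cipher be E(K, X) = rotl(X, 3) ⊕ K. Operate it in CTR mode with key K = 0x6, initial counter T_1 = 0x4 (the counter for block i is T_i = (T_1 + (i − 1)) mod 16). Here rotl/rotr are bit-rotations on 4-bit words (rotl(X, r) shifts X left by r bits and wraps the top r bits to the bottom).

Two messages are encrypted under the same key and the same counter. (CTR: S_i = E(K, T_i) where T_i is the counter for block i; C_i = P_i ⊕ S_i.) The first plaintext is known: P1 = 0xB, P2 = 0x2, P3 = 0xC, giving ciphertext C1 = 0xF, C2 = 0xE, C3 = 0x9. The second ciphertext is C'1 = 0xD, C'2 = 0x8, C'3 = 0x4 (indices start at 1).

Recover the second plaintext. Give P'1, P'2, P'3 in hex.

P'1 = 0x9, P'2 = 0x4, P'3 = 0x1

In CTR with a reused counter, both messages share the same keystream S_i, so C_i ⊕ C'_i = P_i ⊕ P'_i and thus P'_i = P_i ⊕ C_i ⊕ C'_i.
P'1: 0xB ⊕ 0xF ⊕ 0xD = 0x9.
P'2: 0x2 ⊕ 0xE ⊕ 0x8 = 0x4.
P'3: 0xC ⊕ 0x9 ⊕ 0x4 = 0x1.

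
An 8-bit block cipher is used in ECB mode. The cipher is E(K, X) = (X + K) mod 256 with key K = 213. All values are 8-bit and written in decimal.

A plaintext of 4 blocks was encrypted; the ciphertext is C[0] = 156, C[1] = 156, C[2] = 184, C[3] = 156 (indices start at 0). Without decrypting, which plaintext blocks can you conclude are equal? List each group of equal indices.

P[0] = P[1] = P[3]

ECB encrypts each block independently with the same key, so equal ciphertext blocks imply equal plaintext blocks.
C[0] = C[1] = C[3] = 156, so P[0] = P[1] = P[3].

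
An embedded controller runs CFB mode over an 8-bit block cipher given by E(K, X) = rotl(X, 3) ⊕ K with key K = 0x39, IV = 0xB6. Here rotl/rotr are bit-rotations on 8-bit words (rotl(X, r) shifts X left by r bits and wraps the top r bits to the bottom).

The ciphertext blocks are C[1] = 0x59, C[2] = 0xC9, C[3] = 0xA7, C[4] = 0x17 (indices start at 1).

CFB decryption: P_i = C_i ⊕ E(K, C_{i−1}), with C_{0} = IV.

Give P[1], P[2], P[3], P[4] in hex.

P[1]: E(K, 0xB6) = 0x8C; 0x59 ⊕ 0x8C = 0xD5.
P[2]: E(K, 0x59) = 0xF3; 0xC9 ⊕ 0xF3 = 0x3A.
P[3]: E(K, 0xC9) = 0x77; 0xA7 ⊕ 0x77 = 0xD0.
P[4]: E(K, 0xA7) = 0x04; 0x17 ⊕ 0x04 = 0x13.

P[1] = 0xD5, P[2] = 0x3A, P[3] = 0xD0, P[4] = 0x13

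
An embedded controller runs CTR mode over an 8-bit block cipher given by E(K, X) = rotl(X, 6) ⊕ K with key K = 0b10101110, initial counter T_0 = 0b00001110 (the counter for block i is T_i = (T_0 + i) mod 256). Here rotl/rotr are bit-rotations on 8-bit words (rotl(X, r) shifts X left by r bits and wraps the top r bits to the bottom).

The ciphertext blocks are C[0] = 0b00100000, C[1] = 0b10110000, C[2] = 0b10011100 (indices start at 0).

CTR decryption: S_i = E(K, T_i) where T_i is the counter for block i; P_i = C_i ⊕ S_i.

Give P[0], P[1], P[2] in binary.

P[0] = 0b00001101, P[1] = 0b11011101, P[2] = 0b00110110

P[0]: T = 0b00001110, S = E(K, T) = 0b00101101; 0b00100000 ⊕ 0b00101101 = 0b00001101.
P[1]: T = 0b00001111, S = E(K, T) = 0b01101101; 0b10110000 ⊕ 0b01101101 = 0b11011101.
P[2]: T = 0b00010000, S = E(K, T) = 0b10101010; 0b10011100 ⊕ 0b10101010 = 0b00110110.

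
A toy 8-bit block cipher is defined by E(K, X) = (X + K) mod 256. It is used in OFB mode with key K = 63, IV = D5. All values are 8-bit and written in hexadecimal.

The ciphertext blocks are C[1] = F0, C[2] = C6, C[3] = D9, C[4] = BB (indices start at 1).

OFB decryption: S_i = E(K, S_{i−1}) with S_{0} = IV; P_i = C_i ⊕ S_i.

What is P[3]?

P[1]: S = E(K, D5) = 38; F0 ⊕ 38 = C8.
P[2]: S = E(K, 38) = 9B; C6 ⊕ 9B = 5D.
P[3]: S = E(K, 9B) = FE; D9 ⊕ FE = 27.

P[3] = 27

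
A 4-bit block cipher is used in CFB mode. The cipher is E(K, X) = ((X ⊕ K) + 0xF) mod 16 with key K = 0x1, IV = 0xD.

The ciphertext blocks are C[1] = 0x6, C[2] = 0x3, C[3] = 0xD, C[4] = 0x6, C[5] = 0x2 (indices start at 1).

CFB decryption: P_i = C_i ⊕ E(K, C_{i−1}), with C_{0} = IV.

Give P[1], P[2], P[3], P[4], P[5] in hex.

P[1]: E(K, 0xD) = 0xB; 0x6 ⊕ 0xB = 0xD.
P[2]: E(K, 0x6) = 0x6; 0x3 ⊕ 0x6 = 0x5.
P[3]: E(K, 0x3) = 0x1; 0xD ⊕ 0x1 = 0xC.
P[4]: E(K, 0xD) = 0xB; 0x6 ⊕ 0xB = 0xD.
P[5]: E(K, 0x6) = 0x6; 0x2 ⊕ 0x6 = 0x4.

P[1] = 0xD, P[2] = 0x5, P[3] = 0xC, P[4] = 0xD, P[5] = 0x4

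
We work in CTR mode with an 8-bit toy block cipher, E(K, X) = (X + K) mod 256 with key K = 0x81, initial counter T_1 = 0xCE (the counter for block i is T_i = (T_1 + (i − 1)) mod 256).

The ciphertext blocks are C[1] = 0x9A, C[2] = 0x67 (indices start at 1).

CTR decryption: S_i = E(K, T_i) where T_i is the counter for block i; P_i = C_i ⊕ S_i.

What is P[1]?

P[1]: T = 0xCE, S = E(K, T) = 0x4F; 0x9A ⊕ 0x4F = 0xD5.

P[1] = 0xD5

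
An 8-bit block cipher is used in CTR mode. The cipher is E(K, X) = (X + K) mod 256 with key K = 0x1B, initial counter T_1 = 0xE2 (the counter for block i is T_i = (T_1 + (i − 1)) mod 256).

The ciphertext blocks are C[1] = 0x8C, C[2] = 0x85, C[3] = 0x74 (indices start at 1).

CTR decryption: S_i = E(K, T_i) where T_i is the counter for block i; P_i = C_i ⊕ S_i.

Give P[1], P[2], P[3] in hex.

P[1] = 0x71, P[2] = 0x7B, P[3] = 0x8B

P[1]: T = 0xE2, S = E(K, T) = 0xFD; 0x8C ⊕ 0xFD = 0x71.
P[2]: T = 0xE3, S = E(K, T) = 0xFE; 0x85 ⊕ 0xFE = 0x7B.
P[3]: T = 0xE4, S = E(K, T) = 0xFF; 0x74 ⊕ 0xFF = 0x8B.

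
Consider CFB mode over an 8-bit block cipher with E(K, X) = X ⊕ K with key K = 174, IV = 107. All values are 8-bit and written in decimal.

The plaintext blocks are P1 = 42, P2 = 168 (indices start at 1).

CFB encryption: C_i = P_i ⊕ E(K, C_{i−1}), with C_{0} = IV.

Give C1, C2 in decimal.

C1: E(K, 107) = 197; 42 ⊕ 197 = 239.
C2: E(K, 239) = 65; 168 ⊕ 65 = 233.

C1 = 239, C2 = 233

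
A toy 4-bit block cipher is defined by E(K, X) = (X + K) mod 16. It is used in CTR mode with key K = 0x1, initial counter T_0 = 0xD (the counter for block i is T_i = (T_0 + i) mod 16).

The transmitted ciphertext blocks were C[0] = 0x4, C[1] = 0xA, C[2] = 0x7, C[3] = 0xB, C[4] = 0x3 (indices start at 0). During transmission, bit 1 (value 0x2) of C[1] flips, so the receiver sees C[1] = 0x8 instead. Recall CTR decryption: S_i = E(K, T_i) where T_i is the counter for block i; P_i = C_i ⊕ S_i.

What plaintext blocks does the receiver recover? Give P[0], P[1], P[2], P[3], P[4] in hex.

Only C[1] changed, to 0x8. In CTR, a change in C_i flips the same bit in P_i only; the keystream is unaffected. Decrypting the received ciphertext:
P[0]: T = 0xD, S = E(K, T) = 0xE; 0x4 ⊕ 0xE = 0xA.
P[1]: T = 0xE, S = E(K, T) = 0xF; 0x8 ⊕ 0xF = 0x7.
P[2]: T = 0xF, S = E(K, T) = 0x0; 0x7 ⊕ 0x0 = 0x7.
P[3]: T = 0x0, S = E(K, T) = 0x1; 0xB ⊕ 0x1 = 0xA.
P[4]: T = 0x1, S = E(K, T) = 0x2; 0x3 ⊕ 0x2 = 0x1.
Blocks that differ from the original plaintext: P[1].

P[0] = 0xA, P[1] = 0x7, P[2] = 0x7, P[3] = 0xA, P[4] = 0x1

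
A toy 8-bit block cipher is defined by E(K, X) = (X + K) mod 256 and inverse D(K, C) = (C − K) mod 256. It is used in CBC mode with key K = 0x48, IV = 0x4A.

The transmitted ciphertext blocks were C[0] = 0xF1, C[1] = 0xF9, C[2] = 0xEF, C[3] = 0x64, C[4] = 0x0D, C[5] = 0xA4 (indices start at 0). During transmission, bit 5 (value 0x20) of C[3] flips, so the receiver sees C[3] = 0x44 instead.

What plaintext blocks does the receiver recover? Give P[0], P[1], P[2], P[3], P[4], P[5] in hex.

CBC decryption: P_i = D(K, C_i) ⊕ C_{i−1}, with C_{−1} = IV.
Only C[3] changed, to 0x44. In CBC, a change in C_i garbles P_i and flips the same bit in P_{i+1}. Decrypting the received ciphertext:
P[0]: D(K, 0xF1) = 0xA9; 0xA9 ⊕ 0x4A = 0xE3.
P[1]: D(K, 0xF9) = 0xB1; 0xB1 ⊕ 0xF1 = 0x40.
P[2]: D(K, 0xEF) = 0xA7; 0xA7 ⊕ 0xF9 = 0x5E.
P[3]: D(K, 0x44) = 0xFC; 0xFC ⊕ 0xEF = 0x13.
P[4]: D(K, 0x0D) = 0xC5; 0xC5 ⊕ 0x44 = 0x81.
P[5]: D(K, 0xA4) = 0x5C; 0x5C ⊕ 0x0D = 0x51.
Blocks that differ from the original plaintext: P[3], P[4].

P[0] = 0xE3, P[1] = 0x40, P[2] = 0x5E, P[3] = 0x13, P[4] = 0x81, P[5] = 0x51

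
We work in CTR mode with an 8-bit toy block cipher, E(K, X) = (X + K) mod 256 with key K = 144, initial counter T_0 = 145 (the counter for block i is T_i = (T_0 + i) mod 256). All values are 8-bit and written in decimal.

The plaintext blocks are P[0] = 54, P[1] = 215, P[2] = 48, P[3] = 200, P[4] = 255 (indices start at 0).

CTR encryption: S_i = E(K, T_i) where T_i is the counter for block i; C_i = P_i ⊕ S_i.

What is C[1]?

C[1] = 245

C[0]: T = 145, S = E(K, T) = 33; 54 ⊕ 33 = 23.
C[1]: T = 146, S = E(K, T) = 34; 215 ⊕ 34 = 245.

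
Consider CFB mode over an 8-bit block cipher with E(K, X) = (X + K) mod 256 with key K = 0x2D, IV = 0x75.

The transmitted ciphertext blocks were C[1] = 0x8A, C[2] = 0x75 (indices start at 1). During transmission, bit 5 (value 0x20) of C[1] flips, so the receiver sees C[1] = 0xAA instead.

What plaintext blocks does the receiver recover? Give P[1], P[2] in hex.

P[1] = 0x08, P[2] = 0xA2

CFB decryption: P_i = C_i ⊕ E(K, C_{i−1}), with C_{0} = IV.
Only C[1] changed, to 0xAA. In CFB, a change in C_i flips the same bit in P_i and garbles P_{i+1}. Decrypting the received ciphertext:
P[1]: E(K, 0x75) = 0xA2; 0xAA ⊕ 0xA2 = 0x08.
P[2]: E(K, 0xAA) = 0xD7; 0x75 ⊕ 0xD7 = 0xA2.
Blocks that differ from the original plaintext: P[1], P[2].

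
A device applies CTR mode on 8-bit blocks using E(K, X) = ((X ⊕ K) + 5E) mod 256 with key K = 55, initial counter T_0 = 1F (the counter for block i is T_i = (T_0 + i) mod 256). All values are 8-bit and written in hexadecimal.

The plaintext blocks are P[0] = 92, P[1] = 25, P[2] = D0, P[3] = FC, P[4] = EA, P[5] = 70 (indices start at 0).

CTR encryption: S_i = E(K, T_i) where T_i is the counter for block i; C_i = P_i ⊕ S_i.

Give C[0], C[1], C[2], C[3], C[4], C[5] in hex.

C[0] = 3A, C[1] = F6, C[2] = 02, C[3] = 29, C[4] = 3E, C[5] = BF

C[0]: T = 1F, S = E(K, T) = A8; 92 ⊕ A8 = 3A.
C[1]: T = 20, S = E(K, T) = D3; 25 ⊕ D3 = F6.
C[2]: T = 21, S = E(K, T) = D2; D0 ⊕ D2 = 02.
C[3]: T = 22, S = E(K, T) = D5; FC ⊕ D5 = 29.
C[4]: T = 23, S = E(K, T) = D4; EA ⊕ D4 = 3E.
C[5]: T = 24, S = E(K, T) = CF; 70 ⊕ CF = BF.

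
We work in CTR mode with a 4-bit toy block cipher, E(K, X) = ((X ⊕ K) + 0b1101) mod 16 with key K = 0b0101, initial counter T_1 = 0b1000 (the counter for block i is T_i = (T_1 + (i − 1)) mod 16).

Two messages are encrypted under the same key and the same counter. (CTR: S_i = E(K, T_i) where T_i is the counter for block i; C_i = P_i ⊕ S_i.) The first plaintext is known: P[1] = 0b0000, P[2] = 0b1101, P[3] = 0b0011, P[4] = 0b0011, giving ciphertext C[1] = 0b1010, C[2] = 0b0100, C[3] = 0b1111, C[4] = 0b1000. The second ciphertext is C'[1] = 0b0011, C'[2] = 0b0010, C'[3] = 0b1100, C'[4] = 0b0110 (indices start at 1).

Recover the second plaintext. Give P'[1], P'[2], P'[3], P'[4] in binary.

In CTR with a reused counter, both messages share the same keystream S_i, so C_i ⊕ C'_i = P_i ⊕ P'_i and thus P'_i = P_i ⊕ C_i ⊕ C'_i.
P'[1]: 0b0000 ⊕ 0b1010 ⊕ 0b0011 = 0b1001.
P'[2]: 0b1101 ⊕ 0b0100 ⊕ 0b0010 = 0b1011.
P'[3]: 0b0011 ⊕ 0b1111 ⊕ 0b1100 = 0b0000.
P'[4]: 0b0011 ⊕ 0b1000 ⊕ 0b0110 = 0b1101.

P'[1] = 0b1001, P'[2] = 0b1011, P'[3] = 0b0000, P'[4] = 0b1101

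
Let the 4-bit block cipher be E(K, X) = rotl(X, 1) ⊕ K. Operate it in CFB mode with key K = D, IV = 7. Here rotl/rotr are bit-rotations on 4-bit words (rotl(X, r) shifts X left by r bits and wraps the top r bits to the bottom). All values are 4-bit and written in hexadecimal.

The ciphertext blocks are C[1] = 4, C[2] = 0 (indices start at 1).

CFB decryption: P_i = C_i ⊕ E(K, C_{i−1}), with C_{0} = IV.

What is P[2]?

P[2]: E(K, 4) = 5; 0 ⊕ 5 = 5.

P[2] = 5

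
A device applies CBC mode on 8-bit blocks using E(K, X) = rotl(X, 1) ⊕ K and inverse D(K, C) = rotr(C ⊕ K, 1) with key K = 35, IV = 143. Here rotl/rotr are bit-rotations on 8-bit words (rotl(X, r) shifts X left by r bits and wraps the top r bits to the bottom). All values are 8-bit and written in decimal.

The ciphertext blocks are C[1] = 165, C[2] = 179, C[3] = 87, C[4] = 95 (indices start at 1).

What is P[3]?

CBC decryption: P_i = D(K, C_i) ⊕ C_{i−1}, with C_{0} = IV.
P[3]: D(K, 87) = 58; 58 ⊕ 179 = 137.

P[3] = 137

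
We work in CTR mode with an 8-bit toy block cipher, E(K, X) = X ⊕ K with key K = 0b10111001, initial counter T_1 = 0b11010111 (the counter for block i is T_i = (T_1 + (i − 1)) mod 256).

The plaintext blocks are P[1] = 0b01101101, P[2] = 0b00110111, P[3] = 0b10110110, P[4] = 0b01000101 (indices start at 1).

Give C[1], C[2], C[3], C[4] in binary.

C[1] = 0b00000011, C[2] = 0b01010110, C[3] = 0b11010110, C[4] = 0b00100110

CTR encryption: S_i = E(K, T_i) where T_i is the counter for block i; C_i = P_i ⊕ S_i.
C[1]: T = 0b11010111, S = E(K, T) = 0b01101110; 0b01101101 ⊕ 0b01101110 = 0b00000011.
C[2]: T = 0b11011000, S = E(K, T) = 0b01100001; 0b00110111 ⊕ 0b01100001 = 0b01010110.
C[3]: T = 0b11011001, S = E(K, T) = 0b01100000; 0b10110110 ⊕ 0b01100000 = 0b11010110.
C[4]: T = 0b11011010, S = E(K, T) = 0b01100011; 0b01000101 ⊕ 0b01100011 = 0b00100110.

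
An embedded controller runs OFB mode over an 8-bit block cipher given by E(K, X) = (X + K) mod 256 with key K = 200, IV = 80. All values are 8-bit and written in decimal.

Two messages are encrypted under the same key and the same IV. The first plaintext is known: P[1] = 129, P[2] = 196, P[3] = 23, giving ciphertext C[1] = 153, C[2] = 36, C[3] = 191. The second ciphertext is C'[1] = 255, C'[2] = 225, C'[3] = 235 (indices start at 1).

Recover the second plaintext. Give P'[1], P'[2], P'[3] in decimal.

P'[1] = 231, P'[2] = 1, P'[3] = 67

In OFB with a reused IV, both messages share the same keystream S_i, so C_i ⊕ C'_i = P_i ⊕ P'_i and thus P'_i = P_i ⊕ C_i ⊕ C'_i.
P'[1]: 129 ⊕ 153 ⊕ 255 = 231.
P'[2]: 196 ⊕ 36 ⊕ 225 = 1.
P'[3]: 23 ⊕ 191 ⊕ 235 = 67.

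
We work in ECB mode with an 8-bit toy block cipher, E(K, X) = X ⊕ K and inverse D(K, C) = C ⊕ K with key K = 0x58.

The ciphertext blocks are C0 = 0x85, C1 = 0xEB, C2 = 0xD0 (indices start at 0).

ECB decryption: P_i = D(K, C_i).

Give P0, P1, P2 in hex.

P0: D(K, 0x85) = 0xDD.
P1: D(K, 0xEB) = 0xB3.
P2: D(K, 0xD0) = 0x88.

P0 = 0xDD, P1 = 0xB3, P2 = 0x88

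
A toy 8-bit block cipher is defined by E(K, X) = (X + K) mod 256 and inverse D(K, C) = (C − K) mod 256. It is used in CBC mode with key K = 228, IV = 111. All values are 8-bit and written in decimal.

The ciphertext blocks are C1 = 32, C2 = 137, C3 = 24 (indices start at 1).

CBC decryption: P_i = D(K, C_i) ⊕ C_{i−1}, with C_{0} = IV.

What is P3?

P3: D(K, 24) = 52; 52 ⊕ 137 = 189.

P3 = 189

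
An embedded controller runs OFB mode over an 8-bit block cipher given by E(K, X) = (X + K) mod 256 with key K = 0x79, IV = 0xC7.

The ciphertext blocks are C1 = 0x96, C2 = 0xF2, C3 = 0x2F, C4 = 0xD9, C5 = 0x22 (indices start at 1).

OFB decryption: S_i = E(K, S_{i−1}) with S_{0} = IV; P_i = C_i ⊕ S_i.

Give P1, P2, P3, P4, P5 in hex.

P1: S = E(K, 0xC7) = 0x40; 0x96 ⊕ 0x40 = 0xD6.
P2: S = E(K, 0x40) = 0xB9; 0xF2 ⊕ 0xB9 = 0x4B.
P3: S = E(K, 0xB9) = 0x32; 0x2F ⊕ 0x32 = 0x1D.
P4: S = E(K, 0x32) = 0xAB; 0xD9 ⊕ 0xAB = 0x72.
P5: S = E(K, 0xAB) = 0x24; 0x22 ⊕ 0x24 = 0x06.

P1 = 0xD6, P2 = 0x4B, P3 = 0x1D, P4 = 0x72, P5 = 0x06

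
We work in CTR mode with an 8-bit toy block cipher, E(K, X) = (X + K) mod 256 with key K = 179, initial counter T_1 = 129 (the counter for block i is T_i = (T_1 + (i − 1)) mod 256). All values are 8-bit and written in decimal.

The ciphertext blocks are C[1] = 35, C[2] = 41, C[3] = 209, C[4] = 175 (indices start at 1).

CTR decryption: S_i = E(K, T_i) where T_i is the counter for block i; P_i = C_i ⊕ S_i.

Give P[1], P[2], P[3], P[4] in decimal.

P[1]: T = 129, S = E(K, T) = 52; 35 ⊕ 52 = 23.
P[2]: T = 130, S = E(K, T) = 53; 41 ⊕ 53 = 28.
P[3]: T = 131, S = E(K, T) = 54; 209 ⊕ 54 = 231.
P[4]: T = 132, S = E(K, T) = 55; 175 ⊕ 55 = 152.

P[1] = 23, P[2] = 28, P[3] = 231, P[4] = 152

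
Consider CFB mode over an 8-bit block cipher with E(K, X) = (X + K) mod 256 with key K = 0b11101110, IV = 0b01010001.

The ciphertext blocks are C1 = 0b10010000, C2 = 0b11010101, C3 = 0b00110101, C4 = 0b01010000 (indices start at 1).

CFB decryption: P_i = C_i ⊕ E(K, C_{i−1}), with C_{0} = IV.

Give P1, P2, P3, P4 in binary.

P1: E(K, 0b01010001) = 0b00111111; 0b10010000 ⊕ 0b00111111 = 0b10101111.
P2: E(K, 0b10010000) = 0b01111110; 0b11010101 ⊕ 0b01111110 = 0b10101011.
P3: E(K, 0b11010101) = 0b11000011; 0b00110101 ⊕ 0b11000011 = 0b11110110.
P4: E(K, 0b00110101) = 0b00100011; 0b01010000 ⊕ 0b00100011 = 0b01110011.

P1 = 0b10101111, P2 = 0b10101011, P3 = 0b11110110, P4 = 0b01110011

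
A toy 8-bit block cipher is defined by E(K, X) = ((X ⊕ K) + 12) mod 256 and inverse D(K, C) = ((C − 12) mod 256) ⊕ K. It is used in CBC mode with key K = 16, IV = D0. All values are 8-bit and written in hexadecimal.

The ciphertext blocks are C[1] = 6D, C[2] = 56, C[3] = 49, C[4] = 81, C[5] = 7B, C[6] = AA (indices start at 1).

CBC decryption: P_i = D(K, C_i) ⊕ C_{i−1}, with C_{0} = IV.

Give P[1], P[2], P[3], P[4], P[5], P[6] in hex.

P[1] = 9D, P[2] = 3F, P[3] = 77, P[4] = 30, P[5] = FE, P[6] = F5

P[1]: D(K, 6D) = 4D; 4D ⊕ D0 = 9D.
P[2]: D(K, 56) = 52; 52 ⊕ 6D = 3F.
P[3]: D(K, 49) = 21; 21 ⊕ 56 = 77.
P[4]: D(K, 81) = 79; 79 ⊕ 49 = 30.
P[5]: D(K, 7B) = 7F; 7F ⊕ 81 = FE.
P[6]: D(K, AA) = 8E; 8E ⊕ 7B = F5.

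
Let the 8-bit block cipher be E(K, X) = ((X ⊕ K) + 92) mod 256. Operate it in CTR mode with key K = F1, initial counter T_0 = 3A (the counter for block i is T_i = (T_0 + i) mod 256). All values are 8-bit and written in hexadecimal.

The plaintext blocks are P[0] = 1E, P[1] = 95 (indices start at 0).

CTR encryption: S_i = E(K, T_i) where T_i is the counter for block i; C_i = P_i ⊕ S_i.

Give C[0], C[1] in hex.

C[0]: T = 3A, S = E(K, T) = 5D; 1E ⊕ 5D = 43.
C[1]: T = 3B, S = E(K, T) = 5C; 95 ⊕ 5C = C9.

C[0] = 43, C[1] = C9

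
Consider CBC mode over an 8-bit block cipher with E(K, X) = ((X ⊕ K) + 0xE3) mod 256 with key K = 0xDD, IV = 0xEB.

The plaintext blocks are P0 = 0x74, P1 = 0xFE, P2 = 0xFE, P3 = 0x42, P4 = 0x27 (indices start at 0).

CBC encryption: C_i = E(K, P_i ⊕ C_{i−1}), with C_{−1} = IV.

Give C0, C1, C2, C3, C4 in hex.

C0 = 0x25, C1 = 0xE9, C2 = 0xAD, C3 = 0x15, C4 = 0xD2

C0: P0 ⊕ 0xEB = 0x9F; E(K, 0x9F) = 0x25.
C1: P1 ⊕ 0x25 = 0xDB; E(K, 0xDB) = 0xE9.
C2: P2 ⊕ 0xE9 = 0x17; E(K, 0x17) = 0xAD.
C3: P3 ⊕ 0xAD = 0xEF; E(K, 0xEF) = 0x15.
C4: P4 ⊕ 0x15 = 0x32; E(K, 0x32) = 0xD2.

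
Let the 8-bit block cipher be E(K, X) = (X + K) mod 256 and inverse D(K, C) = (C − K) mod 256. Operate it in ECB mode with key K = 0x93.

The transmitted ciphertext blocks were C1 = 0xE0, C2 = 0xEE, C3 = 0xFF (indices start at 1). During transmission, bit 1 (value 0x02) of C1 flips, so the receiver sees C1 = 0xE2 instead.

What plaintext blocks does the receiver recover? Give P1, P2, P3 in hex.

ECB decryption: P_i = D(K, C_i).
Only C1 changed, to 0xE2. In ECB, a change in C_i affects only P_i. Decrypting the received ciphertext:
P1: D(K, 0xE2) = 0x4F.
P2: D(K, 0xEE) = 0x5B.
P3: D(K, 0xFF) = 0x6C.
Blocks that differ from the original plaintext: P1.

P1 = 0x4F, P2 = 0x5B, P3 = 0x6C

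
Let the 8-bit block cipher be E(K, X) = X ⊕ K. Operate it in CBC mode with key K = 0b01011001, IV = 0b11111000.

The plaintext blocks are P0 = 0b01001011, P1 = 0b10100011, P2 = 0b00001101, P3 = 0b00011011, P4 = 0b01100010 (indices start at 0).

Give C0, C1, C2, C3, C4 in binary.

C0 = 0b11101010, C1 = 0b00010000, C2 = 0b01000100, C3 = 0b00000110, C4 = 0b00111101

CBC encryption: C_i = E(K, P_i ⊕ C_{i−1}), with C_{−1} = IV.
C0: P0 ⊕ 0b11111000 = 0b10110011; E(K, 0b10110011) = 0b11101010.
C1: P1 ⊕ 0b11101010 = 0b01001001; E(K, 0b01001001) = 0b00010000.
C2: P2 ⊕ 0b00010000 = 0b00011101; E(K, 0b00011101) = 0b01000100.
C3: P3 ⊕ 0b01000100 = 0b01011111; E(K, 0b01011111) = 0b00000110.
C4: P4 ⊕ 0b00000110 = 0b01100100; E(K, 0b01100100) = 0b00111101.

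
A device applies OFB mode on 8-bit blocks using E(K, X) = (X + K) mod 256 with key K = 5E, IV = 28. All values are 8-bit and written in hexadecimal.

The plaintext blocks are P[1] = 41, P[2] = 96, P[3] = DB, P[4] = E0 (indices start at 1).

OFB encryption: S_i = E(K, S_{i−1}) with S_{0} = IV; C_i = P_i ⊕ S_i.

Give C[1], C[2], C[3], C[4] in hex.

C[1] = C7, C[2] = 72, C[3] = 99, C[4] = 40

C[1]: S = E(K, 28) = 86; 41 ⊕ 86 = C7.
C[2]: S = E(K, 86) = E4; 96 ⊕ E4 = 72.
C[3]: S = E(K, E4) = 42; DB ⊕ 42 = 99.
C[4]: S = E(K, 42) = A0; E0 ⊕ A0 = 40.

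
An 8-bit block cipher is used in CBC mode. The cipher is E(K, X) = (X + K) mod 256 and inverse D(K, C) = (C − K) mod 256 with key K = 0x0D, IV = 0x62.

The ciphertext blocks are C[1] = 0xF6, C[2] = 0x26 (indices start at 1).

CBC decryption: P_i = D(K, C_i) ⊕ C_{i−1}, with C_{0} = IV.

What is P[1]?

P[1]: D(K, 0xF6) = 0xE9; 0xE9 ⊕ 0x62 = 0x8B.

P[1] = 0x8B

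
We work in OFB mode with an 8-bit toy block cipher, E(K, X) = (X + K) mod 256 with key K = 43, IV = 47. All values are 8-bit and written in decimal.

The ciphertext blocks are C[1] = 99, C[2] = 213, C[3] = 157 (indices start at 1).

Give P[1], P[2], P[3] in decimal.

P[1] = 57, P[2] = 80, P[3] = 45

OFB decryption: S_i = E(K, S_{i−1}) with S_{0} = IV; P_i = C_i ⊕ S_i.
P[1]: S = E(K, 47) = 90; 99 ⊕ 90 = 57.
P[2]: S = E(K, 90) = 133; 213 ⊕ 133 = 80.
P[3]: S = E(K, 133) = 176; 157 ⊕ 176 = 45.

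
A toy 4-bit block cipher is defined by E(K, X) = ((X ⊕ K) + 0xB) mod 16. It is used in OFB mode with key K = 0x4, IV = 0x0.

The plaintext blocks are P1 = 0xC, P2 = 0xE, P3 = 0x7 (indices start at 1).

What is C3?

OFB encryption: S_i = E(K, S_{i−1}) with S_{0} = IV; C_i = P_i ⊕ S_i.
C1: S = E(K, 0x0) = 0xF; 0xC ⊕ 0xF = 0x3.
C2: S = E(K, 0xF) = 0x6; 0xE ⊕ 0x6 = 0x8.
C3: S = E(K, 0x6) = 0xD; 0x7 ⊕ 0xD = 0xA.

C3 = 0xA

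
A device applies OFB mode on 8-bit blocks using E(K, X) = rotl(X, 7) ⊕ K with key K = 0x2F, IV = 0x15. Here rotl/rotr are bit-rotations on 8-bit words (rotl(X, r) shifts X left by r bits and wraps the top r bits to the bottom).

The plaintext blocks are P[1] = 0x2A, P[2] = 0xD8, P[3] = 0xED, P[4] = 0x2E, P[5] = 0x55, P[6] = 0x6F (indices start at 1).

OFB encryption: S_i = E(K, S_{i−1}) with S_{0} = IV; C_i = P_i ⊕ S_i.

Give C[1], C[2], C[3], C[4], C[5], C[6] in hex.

C[1] = 0x8F, C[2] = 0x25, C[3] = 0x3C, C[4] = 0xE9, C[5] = 0x99, C[6] = 0x26

C[1]: S = E(K, 0x15) = 0xA5; 0x2A ⊕ 0xA5 = 0x8F.
C[2]: S = E(K, 0xA5) = 0xFD; 0xD8 ⊕ 0xFD = 0x25.
C[3]: S = E(K, 0xFD) = 0xD1; 0xED ⊕ 0xD1 = 0x3C.
C[4]: S = E(K, 0xD1) = 0xC7; 0x2E ⊕ 0xC7 = 0xE9.
C[5]: S = E(K, 0xC7) = 0xCC; 0x55 ⊕ 0xCC = 0x99.
C[6]: S = E(K, 0xCC) = 0x49; 0x6F ⊕ 0x49 = 0x26.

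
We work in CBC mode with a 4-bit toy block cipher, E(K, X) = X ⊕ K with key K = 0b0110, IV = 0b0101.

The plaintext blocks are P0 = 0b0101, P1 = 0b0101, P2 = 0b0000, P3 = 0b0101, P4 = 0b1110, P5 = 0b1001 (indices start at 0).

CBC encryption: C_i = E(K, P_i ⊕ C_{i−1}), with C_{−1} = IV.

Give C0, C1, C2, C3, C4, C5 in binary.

C0 = 0b0110, C1 = 0b0101, C2 = 0b0011, C3 = 0b0000, C4 = 0b1000, C5 = 0b0111

C0: P0 ⊕ 0b0101 = 0b0000; E(K, 0b0000) = 0b0110.
C1: P1 ⊕ 0b0110 = 0b0011; E(K, 0b0011) = 0b0101.
C2: P2 ⊕ 0b0101 = 0b0101; E(K, 0b0101) = 0b0011.
C3: P3 ⊕ 0b0011 = 0b0110; E(K, 0b0110) = 0b0000.
C4: P4 ⊕ 0b0000 = 0b1110; E(K, 0b1110) = 0b1000.
C5: P5 ⊕ 0b1000 = 0b0001; E(K, 0b0001) = 0b0111.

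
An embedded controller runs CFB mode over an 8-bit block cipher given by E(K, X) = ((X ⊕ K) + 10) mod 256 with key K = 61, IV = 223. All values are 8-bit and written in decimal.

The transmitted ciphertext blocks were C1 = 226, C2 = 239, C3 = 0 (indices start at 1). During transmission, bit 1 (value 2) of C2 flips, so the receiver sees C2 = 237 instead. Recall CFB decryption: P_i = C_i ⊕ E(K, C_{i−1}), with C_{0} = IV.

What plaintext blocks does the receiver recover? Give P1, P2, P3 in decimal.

Only C2 changed, to 237. In CFB, a change in C_i flips the same bit in P_i and garbles P_{i+1}. Decrypting the received ciphertext:
P1: E(K, 223) = 236; 226 ⊕ 236 = 14.
P2: E(K, 226) = 233; 237 ⊕ 233 = 4.
P3: E(K, 237) = 218; 0 ⊕ 218 = 218.
Blocks that differ from the original plaintext: P2, P3.

P1 = 14, P2 = 4, P3 = 218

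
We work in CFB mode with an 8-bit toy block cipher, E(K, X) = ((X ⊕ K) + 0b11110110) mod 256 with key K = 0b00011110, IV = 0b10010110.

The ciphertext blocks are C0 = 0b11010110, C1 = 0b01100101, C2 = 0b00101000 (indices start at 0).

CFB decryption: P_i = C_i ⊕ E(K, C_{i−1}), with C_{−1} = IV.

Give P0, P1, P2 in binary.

P0: E(K, 0b10010110) = 0b01111110; 0b11010110 ⊕ 0b01111110 = 0b10101000.
P1: E(K, 0b11010110) = 0b10111110; 0b01100101 ⊕ 0b10111110 = 0b11011011.
P2: E(K, 0b01100101) = 0b01110001; 0b00101000 ⊕ 0b01110001 = 0b01011001.

P0 = 0b10101000, P1 = 0b11011011, P2 = 0b01011001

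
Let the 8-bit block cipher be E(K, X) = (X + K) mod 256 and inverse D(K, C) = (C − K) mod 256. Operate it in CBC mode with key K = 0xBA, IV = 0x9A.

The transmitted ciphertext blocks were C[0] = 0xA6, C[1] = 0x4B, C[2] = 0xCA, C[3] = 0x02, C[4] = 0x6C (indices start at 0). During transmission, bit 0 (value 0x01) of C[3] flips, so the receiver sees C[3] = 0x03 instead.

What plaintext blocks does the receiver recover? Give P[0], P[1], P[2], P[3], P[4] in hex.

P[0] = 0x76, P[1] = 0x37, P[2] = 0x5B, P[3] = 0x83, P[4] = 0xB1

CBC decryption: P_i = D(K, C_i) ⊕ C_{i−1}, with C_{−1} = IV.
Only C[3] changed, to 0x03. In CBC, a change in C_i garbles P_i and flips the same bit in P_{i+1}. Decrypting the received ciphertext:
P[0]: D(K, 0xA6) = 0xEC; 0xEC ⊕ 0x9A = 0x76.
P[1]: D(K, 0x4B) = 0x91; 0x91 ⊕ 0xA6 = 0x37.
P[2]: D(K, 0xCA) = 0x10; 0x10 ⊕ 0x4B = 0x5B.
P[3]: D(K, 0x03) = 0x49; 0x49 ⊕ 0xCA = 0x83.
P[4]: D(K, 0x6C) = 0xB2; 0xB2 ⊕ 0x03 = 0xB1.
Blocks that differ from the original plaintext: P[3], P[4].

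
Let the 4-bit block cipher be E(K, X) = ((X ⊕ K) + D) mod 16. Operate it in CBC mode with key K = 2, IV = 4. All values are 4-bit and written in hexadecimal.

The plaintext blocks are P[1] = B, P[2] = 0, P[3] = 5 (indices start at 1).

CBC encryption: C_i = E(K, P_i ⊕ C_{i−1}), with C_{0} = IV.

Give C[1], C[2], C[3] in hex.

C[1] = A, C[2] = 5, C[3] = F

C[1]: P[1] ⊕ 4 = F; E(K, F) = A.
C[2]: P[2] ⊕ A = A; E(K, A) = 5.
C[3]: P[3] ⊕ 5 = 0; E(K, 0) = F.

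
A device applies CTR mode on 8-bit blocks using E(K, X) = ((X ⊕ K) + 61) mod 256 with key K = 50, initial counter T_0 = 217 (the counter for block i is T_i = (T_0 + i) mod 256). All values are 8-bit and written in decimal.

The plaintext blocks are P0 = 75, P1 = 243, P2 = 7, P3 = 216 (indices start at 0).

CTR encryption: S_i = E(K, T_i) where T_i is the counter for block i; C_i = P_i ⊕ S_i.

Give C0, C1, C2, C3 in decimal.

C0 = 99, C1 = 214, C2 = 33, C3 = 243

C0: T = 217, S = E(K, T) = 40; 75 ⊕ 40 = 99.
C1: T = 218, S = E(K, T) = 37; 243 ⊕ 37 = 214.
C2: T = 219, S = E(K, T) = 38; 7 ⊕ 38 = 33.
C3: T = 220, S = E(K, T) = 43; 216 ⊕ 43 = 243.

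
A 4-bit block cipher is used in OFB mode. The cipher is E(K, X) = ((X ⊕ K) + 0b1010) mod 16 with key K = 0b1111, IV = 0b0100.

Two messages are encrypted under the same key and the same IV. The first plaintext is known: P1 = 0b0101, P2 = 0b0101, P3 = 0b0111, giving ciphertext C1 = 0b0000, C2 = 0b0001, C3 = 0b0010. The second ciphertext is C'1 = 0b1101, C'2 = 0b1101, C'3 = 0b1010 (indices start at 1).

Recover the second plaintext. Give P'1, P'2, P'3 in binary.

In OFB with a reused IV, both messages share the same keystream S_i, so C_i ⊕ C'_i = P_i ⊕ P'_i and thus P'_i = P_i ⊕ C_i ⊕ C'_i.
P'1: 0b0101 ⊕ 0b0000 ⊕ 0b1101 = 0b1000.
P'2: 0b0101 ⊕ 0b0001 ⊕ 0b1101 = 0b1001.
P'3: 0b0111 ⊕ 0b0010 ⊕ 0b1010 = 0b1111.

P'1 = 0b1000, P'2 = 0b1001, P'3 = 0b1111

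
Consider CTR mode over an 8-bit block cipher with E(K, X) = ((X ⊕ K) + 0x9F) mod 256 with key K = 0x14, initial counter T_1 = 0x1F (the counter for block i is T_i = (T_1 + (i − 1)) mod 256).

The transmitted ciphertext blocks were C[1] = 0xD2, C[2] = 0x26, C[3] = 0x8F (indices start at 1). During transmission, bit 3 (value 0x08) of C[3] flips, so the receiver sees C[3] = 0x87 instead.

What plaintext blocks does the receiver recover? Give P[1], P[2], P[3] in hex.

CTR decryption: S_i = E(K, T_i) where T_i is the counter for block i; P_i = C_i ⊕ S_i.
Only C[3] changed, to 0x87. In CTR, a change in C_i flips the same bit in P_i only; the keystream is unaffected. Decrypting the received ciphertext:
P[1]: T = 0x1F, S = E(K, T) = 0xAA; 0xD2 ⊕ 0xAA = 0x78.
P[2]: T = 0x20, S = E(K, T) = 0xD3; 0x26 ⊕ 0xD3 = 0xF5.
P[3]: T = 0x21, S = E(K, T) = 0xD4; 0x87 ⊕ 0xD4 = 0x53.
Blocks that differ from the original plaintext: P[3].

P[1] = 0x78, P[2] = 0xF5, P[3] = 0x53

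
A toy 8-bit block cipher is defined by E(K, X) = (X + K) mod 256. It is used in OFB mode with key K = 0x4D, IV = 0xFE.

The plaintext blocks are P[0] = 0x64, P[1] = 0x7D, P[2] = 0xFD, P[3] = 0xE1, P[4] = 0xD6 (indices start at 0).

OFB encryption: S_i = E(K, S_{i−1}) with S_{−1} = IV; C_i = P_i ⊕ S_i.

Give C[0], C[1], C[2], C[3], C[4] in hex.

C[0] = 0x2F, C[1] = 0xE5, C[2] = 0x18, C[3] = 0xD3, C[4] = 0xA9

C[0]: S = E(K, 0xFE) = 0x4B; 0x64 ⊕ 0x4B = 0x2F.
C[1]: S = E(K, 0x4B) = 0x98; 0x7D ⊕ 0x98 = 0xE5.
C[2]: S = E(K, 0x98) = 0xE5; 0xFD ⊕ 0xE5 = 0x18.
C[3]: S = E(K, 0xE5) = 0x32; 0xE1 ⊕ 0x32 = 0xD3.
C[4]: S = E(K, 0x32) = 0x7F; 0xD6 ⊕ 0x7F = 0xA9.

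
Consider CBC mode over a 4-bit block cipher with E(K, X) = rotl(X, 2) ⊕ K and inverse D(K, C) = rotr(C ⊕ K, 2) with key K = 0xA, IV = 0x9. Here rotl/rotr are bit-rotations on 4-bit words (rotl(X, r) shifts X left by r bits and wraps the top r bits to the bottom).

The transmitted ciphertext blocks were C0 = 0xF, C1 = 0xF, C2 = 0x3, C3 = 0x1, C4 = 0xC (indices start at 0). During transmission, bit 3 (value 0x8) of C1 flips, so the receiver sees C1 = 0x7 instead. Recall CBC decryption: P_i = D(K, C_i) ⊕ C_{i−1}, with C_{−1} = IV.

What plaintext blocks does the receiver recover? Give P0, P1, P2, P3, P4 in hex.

Only C1 changed, to 0x7. In CBC, a change in C_i garbles P_i and flips the same bit in P_{i+1}. Decrypting the received ciphertext:
P0: D(K, 0xF) = 0x5; 0x5 ⊕ 0x9 = 0xC.
P1: D(K, 0x7) = 0x7; 0x7 ⊕ 0xF = 0x8.
P2: D(K, 0x3) = 0x6; 0x6 ⊕ 0x7 = 0x1.
P3: D(K, 0x1) = 0xE; 0xE ⊕ 0x3 = 0xD.
P4: D(K, 0xC) = 0x9; 0x9 ⊕ 0x1 = 0x8.
Blocks that differ from the original plaintext: P1, P2.

P0 = 0xC, P1 = 0x8, P2 = 0x1, P3 = 0xD, P4 = 0x8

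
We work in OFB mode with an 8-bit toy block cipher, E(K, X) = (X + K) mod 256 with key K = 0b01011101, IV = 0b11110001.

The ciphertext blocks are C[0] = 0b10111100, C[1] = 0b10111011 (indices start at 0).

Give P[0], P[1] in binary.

OFB decryption: S_i = E(K, S_{i−1}) with S_{−1} = IV; P_i = C_i ⊕ S_i.
P[0]: S = E(K, 0b11110001) = 0b01001110; 0b10111100 ⊕ 0b01001110 = 0b11110010.
P[1]: S = E(K, 0b01001110) = 0b10101011; 0b10111011 ⊕ 0b10101011 = 0b00010000.

P[0] = 0b11110010, P[1] = 0b00010000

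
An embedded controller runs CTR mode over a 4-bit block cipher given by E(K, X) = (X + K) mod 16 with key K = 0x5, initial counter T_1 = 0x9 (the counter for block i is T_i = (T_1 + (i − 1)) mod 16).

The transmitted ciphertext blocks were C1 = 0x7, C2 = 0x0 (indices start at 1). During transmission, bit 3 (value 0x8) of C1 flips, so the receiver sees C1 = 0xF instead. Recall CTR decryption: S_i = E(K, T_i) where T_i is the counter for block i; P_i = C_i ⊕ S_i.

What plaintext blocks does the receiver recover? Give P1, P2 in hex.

P1 = 0x1, P2 = 0xF

Only C1 changed, to 0xF. In CTR, a change in C_i flips the same bit in P_i only; the keystream is unaffected. Decrypting the received ciphertext:
P1: T = 0x9, S = E(K, T) = 0xE; 0xF ⊕ 0xE = 0x1.
P2: T = 0xA, S = E(K, T) = 0xF; 0x0 ⊕ 0xF = 0xF.
Blocks that differ from the original plaintext: P1.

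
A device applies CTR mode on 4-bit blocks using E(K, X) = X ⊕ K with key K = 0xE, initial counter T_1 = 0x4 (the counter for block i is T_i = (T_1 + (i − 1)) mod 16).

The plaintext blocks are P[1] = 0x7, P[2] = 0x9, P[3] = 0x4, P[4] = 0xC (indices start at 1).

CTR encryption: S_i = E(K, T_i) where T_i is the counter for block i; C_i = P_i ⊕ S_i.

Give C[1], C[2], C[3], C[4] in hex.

C[1]: T = 0x4, S = E(K, T) = 0xA; 0x7 ⊕ 0xA = 0xD.
C[2]: T = 0x5, S = E(K, T) = 0xB; 0x9 ⊕ 0xB = 0x2.
C[3]: T = 0x6, S = E(K, T) = 0x8; 0x4 ⊕ 0x8 = 0xC.
C[4]: T = 0x7, S = E(K, T) = 0x9; 0xC ⊕ 0x9 = 0x5.

C[1] = 0xD, C[2] = 0x2, C[3] = 0xC, C[4] = 0x5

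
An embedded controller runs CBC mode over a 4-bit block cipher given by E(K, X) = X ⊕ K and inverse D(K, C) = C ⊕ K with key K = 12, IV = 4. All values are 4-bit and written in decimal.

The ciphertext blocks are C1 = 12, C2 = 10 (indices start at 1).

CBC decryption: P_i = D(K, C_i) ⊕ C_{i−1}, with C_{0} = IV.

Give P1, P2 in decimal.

P1: D(K, 12) = 0; 0 ⊕ 4 = 4.
P2: D(K, 10) = 6; 6 ⊕ 12 = 10.

P1 = 4, P2 = 10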